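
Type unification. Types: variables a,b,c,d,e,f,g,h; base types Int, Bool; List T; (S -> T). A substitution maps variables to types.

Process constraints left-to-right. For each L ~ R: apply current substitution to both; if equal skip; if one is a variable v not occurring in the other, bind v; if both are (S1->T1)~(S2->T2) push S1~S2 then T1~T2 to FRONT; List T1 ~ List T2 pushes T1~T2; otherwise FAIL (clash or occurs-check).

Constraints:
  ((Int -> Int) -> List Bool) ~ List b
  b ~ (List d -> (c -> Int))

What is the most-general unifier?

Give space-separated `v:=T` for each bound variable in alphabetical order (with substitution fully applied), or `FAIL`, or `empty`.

step 1: unify ((Int -> Int) -> List Bool) ~ List b  [subst: {-} | 1 pending]
  clash: ((Int -> Int) -> List Bool) vs List b

Answer: FAIL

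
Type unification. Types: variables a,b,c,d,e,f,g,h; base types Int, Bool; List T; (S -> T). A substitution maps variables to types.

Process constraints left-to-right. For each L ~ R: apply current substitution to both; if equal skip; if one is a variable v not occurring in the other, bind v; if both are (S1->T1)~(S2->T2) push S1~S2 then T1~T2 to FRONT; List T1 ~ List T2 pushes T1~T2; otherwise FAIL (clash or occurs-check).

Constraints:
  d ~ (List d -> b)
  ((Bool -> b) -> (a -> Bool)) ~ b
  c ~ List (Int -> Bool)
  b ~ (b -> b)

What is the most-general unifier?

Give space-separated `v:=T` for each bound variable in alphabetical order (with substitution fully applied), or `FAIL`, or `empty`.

step 1: unify d ~ (List d -> b)  [subst: {-} | 3 pending]
  occurs-check fail: d in (List d -> b)

Answer: FAIL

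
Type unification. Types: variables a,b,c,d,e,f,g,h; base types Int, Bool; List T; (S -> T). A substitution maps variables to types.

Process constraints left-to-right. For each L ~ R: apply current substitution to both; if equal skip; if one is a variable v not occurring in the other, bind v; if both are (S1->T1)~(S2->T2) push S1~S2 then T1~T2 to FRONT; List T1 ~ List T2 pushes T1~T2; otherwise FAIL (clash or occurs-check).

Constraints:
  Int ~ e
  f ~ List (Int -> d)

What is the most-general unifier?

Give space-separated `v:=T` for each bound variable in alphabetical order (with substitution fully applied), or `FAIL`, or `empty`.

step 1: unify Int ~ e  [subst: {-} | 1 pending]
  bind e := Int
step 2: unify f ~ List (Int -> d)  [subst: {e:=Int} | 0 pending]
  bind f := List (Int -> d)

Answer: e:=Int f:=List (Int -> d)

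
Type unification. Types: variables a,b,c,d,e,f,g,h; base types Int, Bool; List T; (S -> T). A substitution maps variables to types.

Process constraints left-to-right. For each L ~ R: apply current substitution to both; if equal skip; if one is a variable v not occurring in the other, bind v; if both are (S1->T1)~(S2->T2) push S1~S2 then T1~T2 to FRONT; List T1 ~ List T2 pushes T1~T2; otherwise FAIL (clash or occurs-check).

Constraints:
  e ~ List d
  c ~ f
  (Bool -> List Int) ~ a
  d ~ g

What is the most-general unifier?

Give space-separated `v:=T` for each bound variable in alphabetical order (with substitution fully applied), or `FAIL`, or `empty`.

step 1: unify e ~ List d  [subst: {-} | 3 pending]
  bind e := List d
step 2: unify c ~ f  [subst: {e:=List d} | 2 pending]
  bind c := f
step 3: unify (Bool -> List Int) ~ a  [subst: {e:=List d, c:=f} | 1 pending]
  bind a := (Bool -> List Int)
step 4: unify d ~ g  [subst: {e:=List d, c:=f, a:=(Bool -> List Int)} | 0 pending]
  bind d := g

Answer: a:=(Bool -> List Int) c:=f d:=g e:=List g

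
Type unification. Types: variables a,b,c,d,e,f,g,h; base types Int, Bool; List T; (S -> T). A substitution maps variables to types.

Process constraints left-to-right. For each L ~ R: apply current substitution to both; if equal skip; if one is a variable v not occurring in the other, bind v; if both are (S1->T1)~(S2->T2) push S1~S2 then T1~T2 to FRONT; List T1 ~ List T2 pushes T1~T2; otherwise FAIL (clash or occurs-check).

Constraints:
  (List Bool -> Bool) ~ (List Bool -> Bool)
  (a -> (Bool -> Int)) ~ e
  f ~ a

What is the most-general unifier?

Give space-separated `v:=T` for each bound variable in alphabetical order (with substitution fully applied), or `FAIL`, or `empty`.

step 1: unify (List Bool -> Bool) ~ (List Bool -> Bool)  [subst: {-} | 2 pending]
  -> identical, skip
step 2: unify (a -> (Bool -> Int)) ~ e  [subst: {-} | 1 pending]
  bind e := (a -> (Bool -> Int))
step 3: unify f ~ a  [subst: {e:=(a -> (Bool -> Int))} | 0 pending]
  bind f := a

Answer: e:=(a -> (Bool -> Int)) f:=a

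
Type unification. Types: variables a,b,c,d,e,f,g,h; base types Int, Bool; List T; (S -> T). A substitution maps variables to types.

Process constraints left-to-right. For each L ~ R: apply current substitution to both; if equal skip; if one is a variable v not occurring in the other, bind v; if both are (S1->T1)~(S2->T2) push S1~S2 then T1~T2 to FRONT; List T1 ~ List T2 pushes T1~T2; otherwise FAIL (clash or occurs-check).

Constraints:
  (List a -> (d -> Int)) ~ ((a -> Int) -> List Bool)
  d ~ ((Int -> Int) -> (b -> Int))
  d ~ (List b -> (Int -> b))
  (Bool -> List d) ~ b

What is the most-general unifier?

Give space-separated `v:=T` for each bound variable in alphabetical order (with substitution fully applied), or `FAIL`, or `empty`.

Answer: FAIL

Derivation:
step 1: unify (List a -> (d -> Int)) ~ ((a -> Int) -> List Bool)  [subst: {-} | 3 pending]
  -> decompose arrow: push List a~(a -> Int), (d -> Int)~List Bool
step 2: unify List a ~ (a -> Int)  [subst: {-} | 4 pending]
  clash: List a vs (a -> Int)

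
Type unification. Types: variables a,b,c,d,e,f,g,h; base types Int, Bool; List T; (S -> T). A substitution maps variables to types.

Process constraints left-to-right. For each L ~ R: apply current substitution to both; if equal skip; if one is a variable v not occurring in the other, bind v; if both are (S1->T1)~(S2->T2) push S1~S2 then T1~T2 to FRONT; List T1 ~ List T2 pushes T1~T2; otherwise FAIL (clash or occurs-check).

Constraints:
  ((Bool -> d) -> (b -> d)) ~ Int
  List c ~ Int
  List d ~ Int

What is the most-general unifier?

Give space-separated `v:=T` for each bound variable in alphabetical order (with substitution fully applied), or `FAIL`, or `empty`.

step 1: unify ((Bool -> d) -> (b -> d)) ~ Int  [subst: {-} | 2 pending]
  clash: ((Bool -> d) -> (b -> d)) vs Int

Answer: FAIL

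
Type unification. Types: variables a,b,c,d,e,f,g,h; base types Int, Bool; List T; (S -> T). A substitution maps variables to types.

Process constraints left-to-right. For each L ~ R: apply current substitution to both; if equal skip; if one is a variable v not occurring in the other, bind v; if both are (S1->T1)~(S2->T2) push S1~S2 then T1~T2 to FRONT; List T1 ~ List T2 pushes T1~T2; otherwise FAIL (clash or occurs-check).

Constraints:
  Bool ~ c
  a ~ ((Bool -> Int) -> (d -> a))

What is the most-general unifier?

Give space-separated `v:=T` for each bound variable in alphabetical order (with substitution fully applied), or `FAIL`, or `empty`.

step 1: unify Bool ~ c  [subst: {-} | 1 pending]
  bind c := Bool
step 2: unify a ~ ((Bool -> Int) -> (d -> a))  [subst: {c:=Bool} | 0 pending]
  occurs-check fail: a in ((Bool -> Int) -> (d -> a))

Answer: FAIL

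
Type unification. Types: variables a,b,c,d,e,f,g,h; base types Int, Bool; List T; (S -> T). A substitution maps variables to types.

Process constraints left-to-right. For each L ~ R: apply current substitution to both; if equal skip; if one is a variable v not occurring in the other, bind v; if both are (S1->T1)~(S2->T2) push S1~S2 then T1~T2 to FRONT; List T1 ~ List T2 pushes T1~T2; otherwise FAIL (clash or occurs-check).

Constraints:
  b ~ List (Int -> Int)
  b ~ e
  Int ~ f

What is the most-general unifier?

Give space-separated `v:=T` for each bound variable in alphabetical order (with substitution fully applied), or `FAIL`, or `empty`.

Answer: b:=List (Int -> Int) e:=List (Int -> Int) f:=Int

Derivation:
step 1: unify b ~ List (Int -> Int)  [subst: {-} | 2 pending]
  bind b := List (Int -> Int)
step 2: unify List (Int -> Int) ~ e  [subst: {b:=List (Int -> Int)} | 1 pending]
  bind e := List (Int -> Int)
step 3: unify Int ~ f  [subst: {b:=List (Int -> Int), e:=List (Int -> Int)} | 0 pending]
  bind f := Int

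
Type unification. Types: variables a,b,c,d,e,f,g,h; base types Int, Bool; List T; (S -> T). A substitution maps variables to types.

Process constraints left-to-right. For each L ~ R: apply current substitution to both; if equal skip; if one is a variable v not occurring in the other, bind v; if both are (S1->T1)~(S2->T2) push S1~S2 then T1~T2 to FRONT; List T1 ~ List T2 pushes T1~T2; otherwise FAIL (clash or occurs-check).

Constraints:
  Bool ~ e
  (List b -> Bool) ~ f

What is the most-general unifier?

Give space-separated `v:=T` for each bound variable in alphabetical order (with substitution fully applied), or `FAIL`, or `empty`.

step 1: unify Bool ~ e  [subst: {-} | 1 pending]
  bind e := Bool
step 2: unify (List b -> Bool) ~ f  [subst: {e:=Bool} | 0 pending]
  bind f := (List b -> Bool)

Answer: e:=Bool f:=(List b -> Bool)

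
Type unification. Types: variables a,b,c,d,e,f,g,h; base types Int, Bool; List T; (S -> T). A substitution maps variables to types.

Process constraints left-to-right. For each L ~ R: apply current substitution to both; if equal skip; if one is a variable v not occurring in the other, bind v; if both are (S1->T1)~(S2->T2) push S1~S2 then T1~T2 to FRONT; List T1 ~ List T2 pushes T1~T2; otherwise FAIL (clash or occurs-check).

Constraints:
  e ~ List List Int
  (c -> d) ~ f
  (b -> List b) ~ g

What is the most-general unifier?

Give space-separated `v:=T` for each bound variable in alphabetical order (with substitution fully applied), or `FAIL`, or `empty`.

Answer: e:=List List Int f:=(c -> d) g:=(b -> List b)

Derivation:
step 1: unify e ~ List List Int  [subst: {-} | 2 pending]
  bind e := List List Int
step 2: unify (c -> d) ~ f  [subst: {e:=List List Int} | 1 pending]
  bind f := (c -> d)
step 3: unify (b -> List b) ~ g  [subst: {e:=List List Int, f:=(c -> d)} | 0 pending]
  bind g := (b -> List b)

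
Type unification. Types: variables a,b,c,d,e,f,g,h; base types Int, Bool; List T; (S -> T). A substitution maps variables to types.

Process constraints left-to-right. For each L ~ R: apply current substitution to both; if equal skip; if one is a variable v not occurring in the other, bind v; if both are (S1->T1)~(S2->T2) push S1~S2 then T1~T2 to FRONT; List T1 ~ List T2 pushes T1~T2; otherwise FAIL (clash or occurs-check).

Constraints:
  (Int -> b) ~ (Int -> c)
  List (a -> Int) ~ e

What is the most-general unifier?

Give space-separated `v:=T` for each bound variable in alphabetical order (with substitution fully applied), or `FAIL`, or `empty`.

step 1: unify (Int -> b) ~ (Int -> c)  [subst: {-} | 1 pending]
  -> decompose arrow: push Int~Int, b~c
step 2: unify Int ~ Int  [subst: {-} | 2 pending]
  -> identical, skip
step 3: unify b ~ c  [subst: {-} | 1 pending]
  bind b := c
step 4: unify List (a -> Int) ~ e  [subst: {b:=c} | 0 pending]
  bind e := List (a -> Int)

Answer: b:=c e:=List (a -> Int)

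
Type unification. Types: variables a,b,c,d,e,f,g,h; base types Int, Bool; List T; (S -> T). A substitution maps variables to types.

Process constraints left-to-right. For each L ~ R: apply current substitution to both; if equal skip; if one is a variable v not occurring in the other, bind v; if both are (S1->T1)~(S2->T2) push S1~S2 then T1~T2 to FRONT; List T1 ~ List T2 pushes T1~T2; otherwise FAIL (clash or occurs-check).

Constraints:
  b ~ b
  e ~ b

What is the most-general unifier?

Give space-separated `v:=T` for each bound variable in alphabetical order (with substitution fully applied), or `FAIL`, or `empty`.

step 1: unify b ~ b  [subst: {-} | 1 pending]
  -> identical, skip
step 2: unify e ~ b  [subst: {-} | 0 pending]
  bind e := b

Answer: e:=b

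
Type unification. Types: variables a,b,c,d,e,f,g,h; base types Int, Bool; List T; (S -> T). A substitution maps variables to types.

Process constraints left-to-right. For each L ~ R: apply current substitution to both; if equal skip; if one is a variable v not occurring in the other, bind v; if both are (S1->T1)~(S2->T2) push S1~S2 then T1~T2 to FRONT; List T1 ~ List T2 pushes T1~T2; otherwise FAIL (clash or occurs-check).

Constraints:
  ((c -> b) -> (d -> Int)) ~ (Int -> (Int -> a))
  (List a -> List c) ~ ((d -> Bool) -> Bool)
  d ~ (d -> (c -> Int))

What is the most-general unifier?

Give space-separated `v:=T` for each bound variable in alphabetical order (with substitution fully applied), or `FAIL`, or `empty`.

Answer: FAIL

Derivation:
step 1: unify ((c -> b) -> (d -> Int)) ~ (Int -> (Int -> a))  [subst: {-} | 2 pending]
  -> decompose arrow: push (c -> b)~Int, (d -> Int)~(Int -> a)
step 2: unify (c -> b) ~ Int  [subst: {-} | 3 pending]
  clash: (c -> b) vs Int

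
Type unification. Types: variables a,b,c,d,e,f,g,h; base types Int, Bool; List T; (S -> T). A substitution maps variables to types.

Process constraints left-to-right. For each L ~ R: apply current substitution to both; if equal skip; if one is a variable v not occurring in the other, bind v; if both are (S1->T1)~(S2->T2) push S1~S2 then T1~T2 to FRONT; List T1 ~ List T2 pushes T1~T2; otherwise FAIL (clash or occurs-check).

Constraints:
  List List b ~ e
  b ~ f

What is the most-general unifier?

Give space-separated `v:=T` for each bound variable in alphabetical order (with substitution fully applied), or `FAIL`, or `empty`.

Answer: b:=f e:=List List f

Derivation:
step 1: unify List List b ~ e  [subst: {-} | 1 pending]
  bind e := List List b
step 2: unify b ~ f  [subst: {e:=List List b} | 0 pending]
  bind b := f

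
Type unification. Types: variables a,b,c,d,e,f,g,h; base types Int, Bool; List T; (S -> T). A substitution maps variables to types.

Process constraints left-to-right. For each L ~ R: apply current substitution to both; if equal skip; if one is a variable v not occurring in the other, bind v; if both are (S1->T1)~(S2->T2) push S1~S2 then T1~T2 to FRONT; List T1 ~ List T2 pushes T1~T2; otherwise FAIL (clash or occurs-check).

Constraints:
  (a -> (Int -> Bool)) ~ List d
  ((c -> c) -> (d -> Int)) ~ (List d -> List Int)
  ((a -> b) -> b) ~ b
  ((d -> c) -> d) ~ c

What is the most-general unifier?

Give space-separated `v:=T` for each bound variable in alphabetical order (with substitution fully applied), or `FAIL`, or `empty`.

step 1: unify (a -> (Int -> Bool)) ~ List d  [subst: {-} | 3 pending]
  clash: (a -> (Int -> Bool)) vs List d

Answer: FAIL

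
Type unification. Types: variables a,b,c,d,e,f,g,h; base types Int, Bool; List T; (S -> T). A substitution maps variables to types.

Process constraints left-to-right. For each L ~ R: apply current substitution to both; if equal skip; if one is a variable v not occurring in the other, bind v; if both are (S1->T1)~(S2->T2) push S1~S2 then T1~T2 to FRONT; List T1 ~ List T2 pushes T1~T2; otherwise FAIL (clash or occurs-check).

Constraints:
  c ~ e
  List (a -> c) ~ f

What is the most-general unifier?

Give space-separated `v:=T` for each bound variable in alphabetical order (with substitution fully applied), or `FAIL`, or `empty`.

step 1: unify c ~ e  [subst: {-} | 1 pending]
  bind c := e
step 2: unify List (a -> e) ~ f  [subst: {c:=e} | 0 pending]
  bind f := List (a -> e)

Answer: c:=e f:=List (a -> e)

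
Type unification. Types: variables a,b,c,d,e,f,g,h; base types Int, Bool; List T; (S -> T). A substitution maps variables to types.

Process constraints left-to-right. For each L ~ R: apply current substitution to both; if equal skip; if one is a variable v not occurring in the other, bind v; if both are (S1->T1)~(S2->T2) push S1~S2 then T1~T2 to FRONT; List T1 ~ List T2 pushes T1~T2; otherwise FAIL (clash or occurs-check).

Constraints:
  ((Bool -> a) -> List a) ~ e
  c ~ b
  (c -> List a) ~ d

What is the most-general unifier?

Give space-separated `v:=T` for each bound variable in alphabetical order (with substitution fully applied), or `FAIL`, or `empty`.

Answer: c:=b d:=(b -> List a) e:=((Bool -> a) -> List a)

Derivation:
step 1: unify ((Bool -> a) -> List a) ~ e  [subst: {-} | 2 pending]
  bind e := ((Bool -> a) -> List a)
step 2: unify c ~ b  [subst: {e:=((Bool -> a) -> List a)} | 1 pending]
  bind c := b
step 3: unify (b -> List a) ~ d  [subst: {e:=((Bool -> a) -> List a), c:=b} | 0 pending]
  bind d := (b -> List a)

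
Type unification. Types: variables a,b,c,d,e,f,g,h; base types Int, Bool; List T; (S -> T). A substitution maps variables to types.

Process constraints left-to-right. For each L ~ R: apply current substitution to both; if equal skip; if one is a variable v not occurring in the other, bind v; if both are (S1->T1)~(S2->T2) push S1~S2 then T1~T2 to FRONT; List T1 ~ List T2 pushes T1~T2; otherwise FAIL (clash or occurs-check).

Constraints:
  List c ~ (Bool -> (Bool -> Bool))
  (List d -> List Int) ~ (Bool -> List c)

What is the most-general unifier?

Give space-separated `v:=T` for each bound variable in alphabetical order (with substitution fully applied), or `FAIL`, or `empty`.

step 1: unify List c ~ (Bool -> (Bool -> Bool))  [subst: {-} | 1 pending]
  clash: List c vs (Bool -> (Bool -> Bool))

Answer: FAIL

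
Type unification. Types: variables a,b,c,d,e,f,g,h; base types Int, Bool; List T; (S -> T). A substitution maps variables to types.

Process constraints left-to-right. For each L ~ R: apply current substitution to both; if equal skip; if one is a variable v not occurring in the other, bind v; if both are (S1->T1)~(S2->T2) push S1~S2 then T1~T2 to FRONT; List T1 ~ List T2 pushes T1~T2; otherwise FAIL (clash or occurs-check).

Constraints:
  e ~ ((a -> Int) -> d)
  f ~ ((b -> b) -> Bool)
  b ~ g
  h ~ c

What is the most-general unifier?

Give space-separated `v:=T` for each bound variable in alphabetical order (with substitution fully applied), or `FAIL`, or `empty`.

step 1: unify e ~ ((a -> Int) -> d)  [subst: {-} | 3 pending]
  bind e := ((a -> Int) -> d)
step 2: unify f ~ ((b -> b) -> Bool)  [subst: {e:=((a -> Int) -> d)} | 2 pending]
  bind f := ((b -> b) -> Bool)
step 3: unify b ~ g  [subst: {e:=((a -> Int) -> d), f:=((b -> b) -> Bool)} | 1 pending]
  bind b := g
step 4: unify h ~ c  [subst: {e:=((a -> Int) -> d), f:=((b -> b) -> Bool), b:=g} | 0 pending]
  bind h := c

Answer: b:=g e:=((a -> Int) -> d) f:=((g -> g) -> Bool) h:=c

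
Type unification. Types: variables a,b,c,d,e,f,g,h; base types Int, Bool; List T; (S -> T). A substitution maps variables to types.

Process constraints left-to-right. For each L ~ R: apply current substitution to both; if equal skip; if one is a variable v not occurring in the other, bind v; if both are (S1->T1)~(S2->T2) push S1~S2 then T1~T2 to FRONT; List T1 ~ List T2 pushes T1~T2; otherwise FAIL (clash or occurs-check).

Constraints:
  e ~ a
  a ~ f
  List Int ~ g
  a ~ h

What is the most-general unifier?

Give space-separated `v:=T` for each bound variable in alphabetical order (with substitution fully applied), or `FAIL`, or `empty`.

Answer: a:=h e:=h f:=h g:=List Int

Derivation:
step 1: unify e ~ a  [subst: {-} | 3 pending]
  bind e := a
step 2: unify a ~ f  [subst: {e:=a} | 2 pending]
  bind a := f
step 3: unify List Int ~ g  [subst: {e:=a, a:=f} | 1 pending]
  bind g := List Int
step 4: unify f ~ h  [subst: {e:=a, a:=f, g:=List Int} | 0 pending]
  bind f := h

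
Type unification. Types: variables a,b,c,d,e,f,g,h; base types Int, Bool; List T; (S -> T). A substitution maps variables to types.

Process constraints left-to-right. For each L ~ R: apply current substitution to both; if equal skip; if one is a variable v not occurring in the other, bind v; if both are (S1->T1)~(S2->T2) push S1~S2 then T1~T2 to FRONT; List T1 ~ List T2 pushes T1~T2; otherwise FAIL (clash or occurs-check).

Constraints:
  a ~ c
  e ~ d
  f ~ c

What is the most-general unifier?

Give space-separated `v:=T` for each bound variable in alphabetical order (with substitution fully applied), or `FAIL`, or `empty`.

Answer: a:=c e:=d f:=c

Derivation:
step 1: unify a ~ c  [subst: {-} | 2 pending]
  bind a := c
step 2: unify e ~ d  [subst: {a:=c} | 1 pending]
  bind e := d
step 3: unify f ~ c  [subst: {a:=c, e:=d} | 0 pending]
  bind f := c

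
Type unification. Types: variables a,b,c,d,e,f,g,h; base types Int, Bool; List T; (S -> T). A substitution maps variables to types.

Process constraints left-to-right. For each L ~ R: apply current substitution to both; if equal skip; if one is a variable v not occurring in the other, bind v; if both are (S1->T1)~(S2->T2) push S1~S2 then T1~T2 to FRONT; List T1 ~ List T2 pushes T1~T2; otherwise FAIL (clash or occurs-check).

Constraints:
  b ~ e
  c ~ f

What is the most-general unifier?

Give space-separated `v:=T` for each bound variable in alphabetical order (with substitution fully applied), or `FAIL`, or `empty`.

Answer: b:=e c:=f

Derivation:
step 1: unify b ~ e  [subst: {-} | 1 pending]
  bind b := e
step 2: unify c ~ f  [subst: {b:=e} | 0 pending]
  bind c := f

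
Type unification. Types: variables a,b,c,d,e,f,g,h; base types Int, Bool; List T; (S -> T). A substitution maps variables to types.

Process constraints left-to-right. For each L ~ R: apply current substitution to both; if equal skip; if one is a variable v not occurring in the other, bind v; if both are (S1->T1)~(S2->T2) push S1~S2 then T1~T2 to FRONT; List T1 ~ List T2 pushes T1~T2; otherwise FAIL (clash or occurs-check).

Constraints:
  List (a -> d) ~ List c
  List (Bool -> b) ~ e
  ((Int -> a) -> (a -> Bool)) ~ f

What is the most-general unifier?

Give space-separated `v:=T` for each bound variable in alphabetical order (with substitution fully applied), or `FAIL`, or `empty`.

Answer: c:=(a -> d) e:=List (Bool -> b) f:=((Int -> a) -> (a -> Bool))

Derivation:
step 1: unify List (a -> d) ~ List c  [subst: {-} | 2 pending]
  -> decompose List: push (a -> d)~c
step 2: unify (a -> d) ~ c  [subst: {-} | 2 pending]
  bind c := (a -> d)
step 3: unify List (Bool -> b) ~ e  [subst: {c:=(a -> d)} | 1 pending]
  bind e := List (Bool -> b)
step 4: unify ((Int -> a) -> (a -> Bool)) ~ f  [subst: {c:=(a -> d), e:=List (Bool -> b)} | 0 pending]
  bind f := ((Int -> a) -> (a -> Bool))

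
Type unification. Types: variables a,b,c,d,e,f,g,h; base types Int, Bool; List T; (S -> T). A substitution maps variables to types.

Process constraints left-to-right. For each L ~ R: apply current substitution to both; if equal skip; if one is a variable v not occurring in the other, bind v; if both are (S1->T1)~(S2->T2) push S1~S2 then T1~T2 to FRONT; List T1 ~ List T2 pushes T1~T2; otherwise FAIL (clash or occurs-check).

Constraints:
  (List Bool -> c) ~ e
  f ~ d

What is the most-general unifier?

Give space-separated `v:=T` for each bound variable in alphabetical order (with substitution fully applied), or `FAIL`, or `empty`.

step 1: unify (List Bool -> c) ~ e  [subst: {-} | 1 pending]
  bind e := (List Bool -> c)
step 2: unify f ~ d  [subst: {e:=(List Bool -> c)} | 0 pending]
  bind f := d

Answer: e:=(List Bool -> c) f:=d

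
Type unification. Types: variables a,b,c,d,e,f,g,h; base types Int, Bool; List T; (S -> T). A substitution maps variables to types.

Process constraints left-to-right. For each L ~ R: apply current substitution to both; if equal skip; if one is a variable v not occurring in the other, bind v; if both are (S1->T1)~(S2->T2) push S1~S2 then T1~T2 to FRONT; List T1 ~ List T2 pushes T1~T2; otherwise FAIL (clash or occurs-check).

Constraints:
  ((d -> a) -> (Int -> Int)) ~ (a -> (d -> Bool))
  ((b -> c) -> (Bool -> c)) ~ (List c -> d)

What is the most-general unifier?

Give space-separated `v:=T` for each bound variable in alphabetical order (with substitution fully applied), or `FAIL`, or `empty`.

step 1: unify ((d -> a) -> (Int -> Int)) ~ (a -> (d -> Bool))  [subst: {-} | 1 pending]
  -> decompose arrow: push (d -> a)~a, (Int -> Int)~(d -> Bool)
step 2: unify (d -> a) ~ a  [subst: {-} | 2 pending]
  occurs-check fail

Answer: FAIL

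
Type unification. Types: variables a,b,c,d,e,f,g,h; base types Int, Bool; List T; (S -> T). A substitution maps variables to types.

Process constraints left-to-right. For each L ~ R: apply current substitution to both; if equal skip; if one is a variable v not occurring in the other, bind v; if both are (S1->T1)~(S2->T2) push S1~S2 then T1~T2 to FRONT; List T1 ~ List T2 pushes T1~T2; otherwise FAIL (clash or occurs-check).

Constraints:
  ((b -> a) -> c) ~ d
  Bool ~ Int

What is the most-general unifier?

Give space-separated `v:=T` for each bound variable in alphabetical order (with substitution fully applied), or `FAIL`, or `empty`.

step 1: unify ((b -> a) -> c) ~ d  [subst: {-} | 1 pending]
  bind d := ((b -> a) -> c)
step 2: unify Bool ~ Int  [subst: {d:=((b -> a) -> c)} | 0 pending]
  clash: Bool vs Int

Answer: FAIL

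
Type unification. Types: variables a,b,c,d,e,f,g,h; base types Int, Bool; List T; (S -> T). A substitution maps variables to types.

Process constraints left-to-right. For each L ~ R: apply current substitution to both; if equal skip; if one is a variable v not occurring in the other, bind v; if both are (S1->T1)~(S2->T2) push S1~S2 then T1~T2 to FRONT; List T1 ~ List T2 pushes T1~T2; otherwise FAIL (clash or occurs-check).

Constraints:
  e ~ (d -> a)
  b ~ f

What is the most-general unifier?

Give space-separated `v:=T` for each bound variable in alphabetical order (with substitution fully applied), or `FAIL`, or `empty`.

step 1: unify e ~ (d -> a)  [subst: {-} | 1 pending]
  bind e := (d -> a)
step 2: unify b ~ f  [subst: {e:=(d -> a)} | 0 pending]
  bind b := f

Answer: b:=f e:=(d -> a)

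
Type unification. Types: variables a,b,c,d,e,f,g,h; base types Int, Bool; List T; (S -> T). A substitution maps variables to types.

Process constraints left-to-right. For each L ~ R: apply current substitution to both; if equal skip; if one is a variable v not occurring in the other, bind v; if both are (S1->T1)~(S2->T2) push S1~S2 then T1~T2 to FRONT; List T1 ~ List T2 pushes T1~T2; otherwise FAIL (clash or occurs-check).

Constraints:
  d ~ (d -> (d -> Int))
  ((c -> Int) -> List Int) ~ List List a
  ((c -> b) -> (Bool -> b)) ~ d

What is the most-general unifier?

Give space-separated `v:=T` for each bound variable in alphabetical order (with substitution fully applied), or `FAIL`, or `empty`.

Answer: FAIL

Derivation:
step 1: unify d ~ (d -> (d -> Int))  [subst: {-} | 2 pending]
  occurs-check fail: d in (d -> (d -> Int))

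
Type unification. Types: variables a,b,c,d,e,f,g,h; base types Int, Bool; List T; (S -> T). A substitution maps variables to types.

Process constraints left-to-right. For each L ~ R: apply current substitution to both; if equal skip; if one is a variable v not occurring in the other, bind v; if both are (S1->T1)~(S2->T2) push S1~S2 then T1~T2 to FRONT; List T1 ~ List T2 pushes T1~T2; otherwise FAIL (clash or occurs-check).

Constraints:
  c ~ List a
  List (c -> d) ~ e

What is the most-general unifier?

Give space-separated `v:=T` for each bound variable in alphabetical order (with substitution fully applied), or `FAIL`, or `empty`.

step 1: unify c ~ List a  [subst: {-} | 1 pending]
  bind c := List a
step 2: unify List (List a -> d) ~ e  [subst: {c:=List a} | 0 pending]
  bind e := List (List a -> d)

Answer: c:=List a e:=List (List a -> d)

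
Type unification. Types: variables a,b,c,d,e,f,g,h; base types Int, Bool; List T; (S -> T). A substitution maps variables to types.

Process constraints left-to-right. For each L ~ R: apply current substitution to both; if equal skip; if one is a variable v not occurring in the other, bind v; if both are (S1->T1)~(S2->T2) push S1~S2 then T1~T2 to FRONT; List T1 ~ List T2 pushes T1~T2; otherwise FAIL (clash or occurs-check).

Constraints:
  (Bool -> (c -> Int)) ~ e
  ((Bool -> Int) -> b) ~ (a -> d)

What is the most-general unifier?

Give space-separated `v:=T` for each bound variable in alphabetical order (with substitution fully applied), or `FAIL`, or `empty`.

Answer: a:=(Bool -> Int) b:=d e:=(Bool -> (c -> Int))

Derivation:
step 1: unify (Bool -> (c -> Int)) ~ e  [subst: {-} | 1 pending]
  bind e := (Bool -> (c -> Int))
step 2: unify ((Bool -> Int) -> b) ~ (a -> d)  [subst: {e:=(Bool -> (c -> Int))} | 0 pending]
  -> decompose arrow: push (Bool -> Int)~a, b~d
step 3: unify (Bool -> Int) ~ a  [subst: {e:=(Bool -> (c -> Int))} | 1 pending]
  bind a := (Bool -> Int)
step 4: unify b ~ d  [subst: {e:=(Bool -> (c -> Int)), a:=(Bool -> Int)} | 0 pending]
  bind b := d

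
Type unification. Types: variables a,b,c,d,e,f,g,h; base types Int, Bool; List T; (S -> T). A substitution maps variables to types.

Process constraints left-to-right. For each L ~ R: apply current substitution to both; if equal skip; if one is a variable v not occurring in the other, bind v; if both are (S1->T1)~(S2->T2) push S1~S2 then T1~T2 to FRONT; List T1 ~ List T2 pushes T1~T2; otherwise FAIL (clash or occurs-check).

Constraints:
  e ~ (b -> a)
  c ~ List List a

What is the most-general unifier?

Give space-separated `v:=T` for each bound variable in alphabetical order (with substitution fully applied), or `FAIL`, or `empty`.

step 1: unify e ~ (b -> a)  [subst: {-} | 1 pending]
  bind e := (b -> a)
step 2: unify c ~ List List a  [subst: {e:=(b -> a)} | 0 pending]
  bind c := List List a

Answer: c:=List List a e:=(b -> a)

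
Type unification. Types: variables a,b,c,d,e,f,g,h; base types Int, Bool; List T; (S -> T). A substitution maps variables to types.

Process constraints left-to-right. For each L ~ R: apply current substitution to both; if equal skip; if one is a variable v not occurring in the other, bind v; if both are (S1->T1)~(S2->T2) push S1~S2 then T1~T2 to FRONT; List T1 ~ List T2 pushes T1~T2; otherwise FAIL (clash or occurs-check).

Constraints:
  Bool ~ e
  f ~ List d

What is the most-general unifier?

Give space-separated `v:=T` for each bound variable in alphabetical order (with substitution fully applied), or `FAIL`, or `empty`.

Answer: e:=Bool f:=List d

Derivation:
step 1: unify Bool ~ e  [subst: {-} | 1 pending]
  bind e := Bool
step 2: unify f ~ List d  [subst: {e:=Bool} | 0 pending]
  bind f := List d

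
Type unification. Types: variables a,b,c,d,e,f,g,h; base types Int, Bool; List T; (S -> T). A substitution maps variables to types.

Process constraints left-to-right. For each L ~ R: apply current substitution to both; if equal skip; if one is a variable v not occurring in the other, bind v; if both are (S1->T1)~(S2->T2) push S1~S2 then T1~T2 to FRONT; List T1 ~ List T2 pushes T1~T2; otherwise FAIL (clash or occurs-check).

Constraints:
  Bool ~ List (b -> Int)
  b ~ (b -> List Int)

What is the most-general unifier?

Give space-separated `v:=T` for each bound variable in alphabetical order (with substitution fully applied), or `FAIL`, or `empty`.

Answer: FAIL

Derivation:
step 1: unify Bool ~ List (b -> Int)  [subst: {-} | 1 pending]
  clash: Bool vs List (b -> Int)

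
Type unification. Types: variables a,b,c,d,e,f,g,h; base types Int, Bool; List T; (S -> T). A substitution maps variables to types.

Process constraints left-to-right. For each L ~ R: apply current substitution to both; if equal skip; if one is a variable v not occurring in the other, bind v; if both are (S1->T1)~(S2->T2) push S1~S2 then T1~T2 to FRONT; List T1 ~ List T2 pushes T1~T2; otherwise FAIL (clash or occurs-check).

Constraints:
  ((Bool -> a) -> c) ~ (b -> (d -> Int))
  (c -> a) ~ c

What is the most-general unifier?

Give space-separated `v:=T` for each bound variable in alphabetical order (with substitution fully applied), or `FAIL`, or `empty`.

Answer: FAIL

Derivation:
step 1: unify ((Bool -> a) -> c) ~ (b -> (d -> Int))  [subst: {-} | 1 pending]
  -> decompose arrow: push (Bool -> a)~b, c~(d -> Int)
step 2: unify (Bool -> a) ~ b  [subst: {-} | 2 pending]
  bind b := (Bool -> a)
step 3: unify c ~ (d -> Int)  [subst: {b:=(Bool -> a)} | 1 pending]
  bind c := (d -> Int)
step 4: unify ((d -> Int) -> a) ~ (d -> Int)  [subst: {b:=(Bool -> a), c:=(d -> Int)} | 0 pending]
  -> decompose arrow: push (d -> Int)~d, a~Int
step 5: unify (d -> Int) ~ d  [subst: {b:=(Bool -> a), c:=(d -> Int)} | 1 pending]
  occurs-check fail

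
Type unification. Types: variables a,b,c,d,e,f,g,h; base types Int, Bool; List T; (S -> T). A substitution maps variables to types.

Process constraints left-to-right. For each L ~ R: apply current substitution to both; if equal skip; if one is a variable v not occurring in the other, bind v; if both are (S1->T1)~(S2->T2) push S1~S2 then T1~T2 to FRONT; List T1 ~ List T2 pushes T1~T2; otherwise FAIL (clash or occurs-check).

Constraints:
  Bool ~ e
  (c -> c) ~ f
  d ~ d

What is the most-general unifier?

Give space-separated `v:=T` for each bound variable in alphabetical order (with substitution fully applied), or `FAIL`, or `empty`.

step 1: unify Bool ~ e  [subst: {-} | 2 pending]
  bind e := Bool
step 2: unify (c -> c) ~ f  [subst: {e:=Bool} | 1 pending]
  bind f := (c -> c)
step 3: unify d ~ d  [subst: {e:=Bool, f:=(c -> c)} | 0 pending]
  -> identical, skip

Answer: e:=Bool f:=(c -> c)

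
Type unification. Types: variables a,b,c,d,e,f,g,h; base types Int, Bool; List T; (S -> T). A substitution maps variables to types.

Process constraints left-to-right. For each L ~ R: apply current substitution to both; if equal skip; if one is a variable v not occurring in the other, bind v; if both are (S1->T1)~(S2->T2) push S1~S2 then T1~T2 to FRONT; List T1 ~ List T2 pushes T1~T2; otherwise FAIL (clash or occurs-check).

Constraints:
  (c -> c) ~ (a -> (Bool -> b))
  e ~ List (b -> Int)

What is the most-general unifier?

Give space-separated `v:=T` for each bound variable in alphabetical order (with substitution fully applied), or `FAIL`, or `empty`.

Answer: a:=(Bool -> b) c:=(Bool -> b) e:=List (b -> Int)

Derivation:
step 1: unify (c -> c) ~ (a -> (Bool -> b))  [subst: {-} | 1 pending]
  -> decompose arrow: push c~a, c~(Bool -> b)
step 2: unify c ~ a  [subst: {-} | 2 pending]
  bind c := a
step 3: unify a ~ (Bool -> b)  [subst: {c:=a} | 1 pending]
  bind a := (Bool -> b)
step 4: unify e ~ List (b -> Int)  [subst: {c:=a, a:=(Bool -> b)} | 0 pending]
  bind e := List (b -> Int)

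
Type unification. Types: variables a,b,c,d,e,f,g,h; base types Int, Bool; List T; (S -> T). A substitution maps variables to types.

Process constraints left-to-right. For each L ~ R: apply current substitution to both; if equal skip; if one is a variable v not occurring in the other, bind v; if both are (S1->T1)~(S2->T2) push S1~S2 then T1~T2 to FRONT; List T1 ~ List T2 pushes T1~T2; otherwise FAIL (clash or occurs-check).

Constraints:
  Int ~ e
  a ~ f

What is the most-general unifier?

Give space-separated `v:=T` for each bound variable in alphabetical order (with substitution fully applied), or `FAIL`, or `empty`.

Answer: a:=f e:=Int

Derivation:
step 1: unify Int ~ e  [subst: {-} | 1 pending]
  bind e := Int
step 2: unify a ~ f  [subst: {e:=Int} | 0 pending]
  bind a := f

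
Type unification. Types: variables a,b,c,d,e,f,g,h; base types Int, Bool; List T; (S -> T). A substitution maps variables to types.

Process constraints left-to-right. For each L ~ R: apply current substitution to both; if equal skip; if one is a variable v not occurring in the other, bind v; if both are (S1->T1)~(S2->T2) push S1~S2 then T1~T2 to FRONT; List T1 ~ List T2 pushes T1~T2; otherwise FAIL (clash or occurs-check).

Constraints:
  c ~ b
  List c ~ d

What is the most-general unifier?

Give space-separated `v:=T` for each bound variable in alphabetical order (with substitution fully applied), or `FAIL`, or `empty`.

step 1: unify c ~ b  [subst: {-} | 1 pending]
  bind c := b
step 2: unify List b ~ d  [subst: {c:=b} | 0 pending]
  bind d := List b

Answer: c:=b d:=List b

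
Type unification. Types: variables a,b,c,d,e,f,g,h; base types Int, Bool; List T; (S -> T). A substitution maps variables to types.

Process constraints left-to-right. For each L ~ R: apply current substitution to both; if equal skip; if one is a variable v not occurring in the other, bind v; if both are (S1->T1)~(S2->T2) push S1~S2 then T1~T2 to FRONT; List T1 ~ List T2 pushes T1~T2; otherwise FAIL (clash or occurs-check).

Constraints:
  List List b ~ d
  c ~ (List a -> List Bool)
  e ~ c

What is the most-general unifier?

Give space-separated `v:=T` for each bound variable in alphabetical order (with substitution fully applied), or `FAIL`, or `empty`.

step 1: unify List List b ~ d  [subst: {-} | 2 pending]
  bind d := List List b
step 2: unify c ~ (List a -> List Bool)  [subst: {d:=List List b} | 1 pending]
  bind c := (List a -> List Bool)
step 3: unify e ~ (List a -> List Bool)  [subst: {d:=List List b, c:=(List a -> List Bool)} | 0 pending]
  bind e := (List a -> List Bool)

Answer: c:=(List a -> List Bool) d:=List List b e:=(List a -> List Bool)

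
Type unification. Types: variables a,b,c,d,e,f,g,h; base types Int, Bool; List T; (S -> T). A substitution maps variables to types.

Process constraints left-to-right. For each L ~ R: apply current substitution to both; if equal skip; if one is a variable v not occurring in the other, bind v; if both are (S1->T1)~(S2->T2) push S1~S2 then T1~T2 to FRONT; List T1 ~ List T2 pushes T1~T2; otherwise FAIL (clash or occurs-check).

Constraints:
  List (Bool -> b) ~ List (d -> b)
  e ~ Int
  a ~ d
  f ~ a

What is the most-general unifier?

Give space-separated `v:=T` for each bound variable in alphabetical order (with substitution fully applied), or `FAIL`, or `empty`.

Answer: a:=Bool d:=Bool e:=Int f:=Bool

Derivation:
step 1: unify List (Bool -> b) ~ List (d -> b)  [subst: {-} | 3 pending]
  -> decompose List: push (Bool -> b)~(d -> b)
step 2: unify (Bool -> b) ~ (d -> b)  [subst: {-} | 3 pending]
  -> decompose arrow: push Bool~d, b~b
step 3: unify Bool ~ d  [subst: {-} | 4 pending]
  bind d := Bool
step 4: unify b ~ b  [subst: {d:=Bool} | 3 pending]
  -> identical, skip
step 5: unify e ~ Int  [subst: {d:=Bool} | 2 pending]
  bind e := Int
step 6: unify a ~ Bool  [subst: {d:=Bool, e:=Int} | 1 pending]
  bind a := Bool
step 7: unify f ~ Bool  [subst: {d:=Bool, e:=Int, a:=Bool} | 0 pending]
  bind f := Bool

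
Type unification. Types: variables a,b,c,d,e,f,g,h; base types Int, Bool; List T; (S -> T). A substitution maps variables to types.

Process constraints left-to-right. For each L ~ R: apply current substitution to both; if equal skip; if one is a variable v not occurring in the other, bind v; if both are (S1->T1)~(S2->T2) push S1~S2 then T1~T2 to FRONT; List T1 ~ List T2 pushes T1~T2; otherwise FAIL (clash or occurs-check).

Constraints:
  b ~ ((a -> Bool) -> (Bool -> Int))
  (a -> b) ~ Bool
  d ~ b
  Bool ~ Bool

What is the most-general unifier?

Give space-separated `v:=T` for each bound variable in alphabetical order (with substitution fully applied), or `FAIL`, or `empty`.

step 1: unify b ~ ((a -> Bool) -> (Bool -> Int))  [subst: {-} | 3 pending]
  bind b := ((a -> Bool) -> (Bool -> Int))
step 2: unify (a -> ((a -> Bool) -> (Bool -> Int))) ~ Bool  [subst: {b:=((a -> Bool) -> (Bool -> Int))} | 2 pending]
  clash: (a -> ((a -> Bool) -> (Bool -> Int))) vs Bool

Answer: FAIL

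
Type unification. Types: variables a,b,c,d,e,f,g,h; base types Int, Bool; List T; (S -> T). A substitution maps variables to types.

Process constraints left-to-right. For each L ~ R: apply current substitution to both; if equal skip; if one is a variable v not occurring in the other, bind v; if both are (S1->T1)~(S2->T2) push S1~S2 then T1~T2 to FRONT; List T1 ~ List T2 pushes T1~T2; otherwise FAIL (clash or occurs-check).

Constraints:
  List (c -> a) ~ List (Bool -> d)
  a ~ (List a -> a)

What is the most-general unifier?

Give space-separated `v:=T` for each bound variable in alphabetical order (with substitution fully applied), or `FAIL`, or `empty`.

step 1: unify List (c -> a) ~ List (Bool -> d)  [subst: {-} | 1 pending]
  -> decompose List: push (c -> a)~(Bool -> d)
step 2: unify (c -> a) ~ (Bool -> d)  [subst: {-} | 1 pending]
  -> decompose arrow: push c~Bool, a~d
step 3: unify c ~ Bool  [subst: {-} | 2 pending]
  bind c := Bool
step 4: unify a ~ d  [subst: {c:=Bool} | 1 pending]
  bind a := d
step 5: unify d ~ (List d -> d)  [subst: {c:=Bool, a:=d} | 0 pending]
  occurs-check fail: d in (List d -> d)

Answer: FAIL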